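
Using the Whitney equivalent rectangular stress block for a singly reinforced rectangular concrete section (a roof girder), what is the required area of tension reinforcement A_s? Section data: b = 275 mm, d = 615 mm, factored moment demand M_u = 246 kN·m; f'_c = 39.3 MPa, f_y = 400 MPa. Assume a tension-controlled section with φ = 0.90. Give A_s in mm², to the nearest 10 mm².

M_n = M_u/φ = 246/0.90 = 273.333 kN·m.
With M_n = 0.85 f'_c a b (d − a/2), solve the quadratic for a:
a = d − √(d² − 2M_n/(0.85 f'_c b)) = 615 − √(615² − 2 × 273.333×10⁶/(0.85 × 39.3 × 275)) = 50.45 mm.
A_s = 0.85 f'_c a b / f_y = 0.85 × 39.3 × 50.45 × 275 / 400 = 1158.6 mm².

A_s ≈ 1160 mm²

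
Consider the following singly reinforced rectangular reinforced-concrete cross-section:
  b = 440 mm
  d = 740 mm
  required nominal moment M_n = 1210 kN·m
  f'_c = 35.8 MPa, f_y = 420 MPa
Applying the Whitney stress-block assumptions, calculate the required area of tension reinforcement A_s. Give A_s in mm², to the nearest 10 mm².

With M_n = 0.85 f'_c a b (d − a/2), solve the quadratic for a:
a = d − √(d² − 2M_n/(0.85 f'_c b)) = 740 − √(740² − 2 × 1210×10⁶/(0.85 × 35.8 × 440)) = 134.31 mm.
A_s = 0.85 f'_c a b / f_y = 0.85 × 35.8 × 134.31 × 440 / 420 = 4281.7 mm².

A_s ≈ 4280 mm²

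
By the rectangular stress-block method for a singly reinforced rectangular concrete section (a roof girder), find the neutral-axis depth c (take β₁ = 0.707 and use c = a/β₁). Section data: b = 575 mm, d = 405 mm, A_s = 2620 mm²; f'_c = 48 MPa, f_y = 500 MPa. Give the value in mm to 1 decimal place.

c ≈ 79.0 mm

T = A_s f_y = 2620 × 500 = 1310000 N = 1310 kN.
Setting C = 0.85 f'_c a b equal to T: a = 1310000/(0.85 × 48 × 575) = 55.840 mm.
With β₁ = 0.707, c = a/β₁ = 55.840/0.707 = 79.0 mm.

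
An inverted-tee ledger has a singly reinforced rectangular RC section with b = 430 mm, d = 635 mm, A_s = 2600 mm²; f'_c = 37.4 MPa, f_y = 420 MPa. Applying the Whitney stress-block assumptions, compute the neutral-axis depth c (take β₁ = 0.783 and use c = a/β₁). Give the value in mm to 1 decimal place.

c ≈ 102.0 mm

T = A_s f_y = 2600 × 420 = 1092000 N = 1092 kN.
Setting C = 0.85 f'_c a b equal to T: a = 1092000/(0.85 × 37.4 × 430) = 79.885 mm.
With β₁ = 0.783, c = a/β₁ = 79.885/0.783 = 102.0 mm.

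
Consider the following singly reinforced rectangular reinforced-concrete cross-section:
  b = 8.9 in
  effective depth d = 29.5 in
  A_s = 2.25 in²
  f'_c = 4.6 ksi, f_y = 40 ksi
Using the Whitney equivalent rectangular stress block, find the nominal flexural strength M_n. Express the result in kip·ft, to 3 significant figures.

M_n ≈ 212 kip·ft

T = A_s f_y = 2.25 × 40 = 90 kips.
a = T/(0.85 f'_c b) = 90/(0.85 × 4.6 × 8.9) = 2.586 in.
M_n = T(d − a/2) = 90 × (29.5 − 1.293) = 2538.6 kip·in = 2538.6/12 = 211.55 kip·ft.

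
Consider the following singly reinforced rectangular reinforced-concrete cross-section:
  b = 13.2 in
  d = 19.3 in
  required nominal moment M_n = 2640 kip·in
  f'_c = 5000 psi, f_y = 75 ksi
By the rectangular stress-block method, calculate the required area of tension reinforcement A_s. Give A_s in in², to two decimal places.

From M_n = 0.85 f'_c a b (d − a/2):
a = d − √(d² − 2M_n/(0.85 f'_c b)) = 19.3 − √(19.3² − 2 × 2640/(0.85 × 5 × 13.2)) = 2.616 in.
A_s = 0.85 f'_c a b / f_y = 0.85 × 5 × 2.616 × 13.2 / 75 = 1.957 in².

A_s ≈ 1.96 in²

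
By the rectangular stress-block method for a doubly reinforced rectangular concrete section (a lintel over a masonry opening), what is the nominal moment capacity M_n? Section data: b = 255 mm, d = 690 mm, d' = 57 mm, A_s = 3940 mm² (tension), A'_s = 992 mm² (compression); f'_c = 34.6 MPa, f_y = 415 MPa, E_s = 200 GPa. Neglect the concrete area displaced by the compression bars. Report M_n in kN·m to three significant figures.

Assume both tension and compression steel yield.
Net tension couple steel: A_s − A'_s = 2948 mm².
a = (A_s − A'_s) f_y / (0.85 f'_c b) = 1223420/(0.85 × 34.6 × 255) = 163.13 mm.
c = a/β₁ = 163.13/0.803 = 203.15 mm; ε'_s = 0.003(c − d')/c = 0.0022 ≥ f_y/E_s = 0.0021, so compression steel does yield.
M_n = (A_s − A'_s) f_y (d − a/2) + A'_s f_y (d − d') = [1223420 × (690 − 81.565) + 411680 × (690 − 57)] × 10⁻⁶ = 744.37 + 260.59 = 1004.96 kN·m.

M_n ≈ 1000 kN·m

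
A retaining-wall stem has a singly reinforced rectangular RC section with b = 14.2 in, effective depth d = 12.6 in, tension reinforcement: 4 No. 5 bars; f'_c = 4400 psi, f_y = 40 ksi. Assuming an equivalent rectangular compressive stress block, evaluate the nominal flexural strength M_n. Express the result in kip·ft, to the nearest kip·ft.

M_n ≈ 50 kip·ft

A_s = 4 × 0.31 = 1.24 in².
T = A_s f_y = 1.24 × 40 = 49.6 kips.
a = T/(0.85 f'_c b) = 49.6/(0.85 × 4.4 × 14.2) = 0.934 in.
M_n = T(d − a/2) = 49.6 × (12.6 − 0.467) = 601.8 kip·in = 601.8/12 = 50.15 kip·ft.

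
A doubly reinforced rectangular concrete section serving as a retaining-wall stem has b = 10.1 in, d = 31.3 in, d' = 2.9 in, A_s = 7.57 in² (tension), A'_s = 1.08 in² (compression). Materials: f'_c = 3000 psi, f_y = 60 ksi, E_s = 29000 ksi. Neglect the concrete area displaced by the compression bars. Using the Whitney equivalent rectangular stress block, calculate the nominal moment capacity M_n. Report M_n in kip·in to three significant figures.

Assume both steels yield.
a = (A_s − A'_s) f_y/(0.85 f'_c b) = (7.57 − 1.08) × 60/(0.85 × 3 × 10.1) = 15.119 in.
c = a/β₁ = 15.119/0.85 = 17.787 in; ε'_s = 0.003(c − d')/c = 0.0025 ≥ ε_y = 0.0021, so the compression steel yields.
M_n = (A_s − A'_s) f_y (d − a/2) + A'_s f_y (d − d') = 389.4 × (31.3 − 7.5595) + 64.8 × (31.3 − 2.9) = 9244.6 + 1840.3 = 11084.9 kip·in.

M_n ≈ 11100 kip·in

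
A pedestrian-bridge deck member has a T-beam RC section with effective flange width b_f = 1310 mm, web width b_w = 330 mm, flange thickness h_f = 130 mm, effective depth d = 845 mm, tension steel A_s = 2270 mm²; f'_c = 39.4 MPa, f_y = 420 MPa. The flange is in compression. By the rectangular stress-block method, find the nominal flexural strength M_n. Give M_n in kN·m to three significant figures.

M_n ≈ 795 kN·m

Tension: T = A_s f_y = 2270 × 420 = 953400 N.
Try a within the flange: a = T/(0.85 f'_c b_f) = 953400/(0.85 × 39.4 × 1310) = 21.73 mm.
Since a = 21.73 ≤ h_f = 130 mm, the stress block lies entirely in the flange; analyse as a rectangular beam of width b_f.
M_n = T(d − a/2) = 953400 × (845 − 10.865) = 795.26 × 10⁶ N·mm.
M_n = 795.26 kN·m.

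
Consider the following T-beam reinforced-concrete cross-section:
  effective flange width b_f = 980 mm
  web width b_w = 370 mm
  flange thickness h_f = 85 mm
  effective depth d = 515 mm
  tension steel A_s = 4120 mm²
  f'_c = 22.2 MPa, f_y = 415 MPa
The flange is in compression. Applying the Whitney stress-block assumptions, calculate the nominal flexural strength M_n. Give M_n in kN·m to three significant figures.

Tension: T = A_s f_y = 4120 × 415 = 1709800 N.
Try a within the flange: a = T/(0.85 f'_c b_f) = 1709800/(0.85 × 22.2 × 980) = 92.46 mm.
a = 92.46 > h_f = 85 mm: the block extends into the web. Split into flange-overhang and web parts.
C_f = 0.85 f'_c (b_f − b_w) h_f = 0.85 × 22.2 × (980 − 370) × 85 = 978410 N.
Remaining web compression depth: a_w = (T − C_f)/(0.85 f'_c b_w) = (1709800 − 978410)/(0.85 × 22.2 × 370) = 104.76 mm.
M_n = C_f(d − h_f/2) + (T − C_f)(d − a_w/2) = 978410 × (515 − 42.5) + 731390 × (515 − 52.38) = 462.30 + 338.36 = 800.66 × 10⁶ N·mm.
M_n = 800.66 kN·m.

M_n ≈ 801 kN·m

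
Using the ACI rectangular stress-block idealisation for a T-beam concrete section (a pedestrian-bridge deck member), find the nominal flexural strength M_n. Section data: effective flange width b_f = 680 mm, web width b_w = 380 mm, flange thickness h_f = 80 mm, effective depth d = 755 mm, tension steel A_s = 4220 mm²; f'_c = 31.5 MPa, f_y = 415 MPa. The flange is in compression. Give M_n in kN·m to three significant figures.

Tension: T = A_s f_y = 4220 × 415 = 1751300 N.
Try a within the flange: a = T/(0.85 f'_c b_f) = 1751300/(0.85 × 31.5 × 680) = 96.19 mm.
a = 96.19 > h_f = 80 mm: the block extends into the web. Split into flange-overhang and web parts.
C_f = 0.85 f'_c (b_f − b_w) h_f = 0.85 × 31.5 × (680 − 380) × 80 = 642600 N.
Remaining web compression depth: a_w = (T − C_f)/(0.85 f'_c b_w) = (1751300 − 642600)/(0.85 × 31.5 × 380) = 108.97 mm.
M_n = C_f(d − h_f/2) + (T − C_f)(d − a_w/2) = 642600 × (755 − 40) + 1108700 × (755 − 54.485) = 459.46 + 776.66 = 1236.12 × 10⁶ N·mm.
M_n = 1236.12 kN·m.

M_n ≈ 1240 kN·m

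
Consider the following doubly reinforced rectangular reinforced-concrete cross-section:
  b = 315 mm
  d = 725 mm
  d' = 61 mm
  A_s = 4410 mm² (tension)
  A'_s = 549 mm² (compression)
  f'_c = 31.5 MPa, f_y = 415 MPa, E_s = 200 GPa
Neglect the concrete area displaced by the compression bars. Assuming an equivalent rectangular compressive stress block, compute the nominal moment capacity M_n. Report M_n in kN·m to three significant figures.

Assume both tension and compression steel yield.
Net tension couple steel: A_s − A'_s = 3861 mm².
a = (A_s − A'_s) f_y / (0.85 f'_c b) = 1602315/(0.85 × 31.5 × 315) = 189.98 mm.
c = a/β₁ = 189.98/0.825 = 230.28 mm; ε'_s = 0.003(c − d')/c = 0.0022 ≥ f_y/E_s = 0.0021, so compression steel does yield.
M_n = (A_s − A'_s) f_y (d − a/2) + A'_s f_y (d − d') = [1602315 × (725 − 94.99) + 227835 × (725 − 61)] × 10⁻⁶ = 1009.47 + 151.28 = 1160.75 kN·m.

M_n ≈ 1160 kN·m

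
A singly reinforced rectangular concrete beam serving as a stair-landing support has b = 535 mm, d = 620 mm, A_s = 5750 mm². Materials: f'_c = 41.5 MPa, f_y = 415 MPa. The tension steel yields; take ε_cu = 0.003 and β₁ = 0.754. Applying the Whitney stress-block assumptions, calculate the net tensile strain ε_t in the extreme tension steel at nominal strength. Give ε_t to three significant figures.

ε_t ≈ 0.00809

a = A_s f_y/(0.85 f'_c b) = 126.44 mm.
β₁ = 0.754, so c = a/β₁ = 126.44/0.754 = 167.69 mm.
From the linear strain diagram with ε_cu = 0.003: ε_t = 0.003 (d − c)/c = 0.003 × (620 − 167.69)/167.69 = 0.00809.
Since ε_t ≥ 0.005, the section is tension-controlled.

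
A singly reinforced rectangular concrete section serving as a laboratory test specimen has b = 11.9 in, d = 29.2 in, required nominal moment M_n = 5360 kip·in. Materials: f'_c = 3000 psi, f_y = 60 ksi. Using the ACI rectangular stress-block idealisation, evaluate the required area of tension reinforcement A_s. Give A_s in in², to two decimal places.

A_s ≈ 3.47 in²

From M_n = 0.85 f'_c a b (d − a/2):
a = d − √(d² − 2M_n/(0.85 f'_c b)) = 29.2 − √(29.2² − 2 × 5360/(0.85 × 3 × 11.9)) = 6.853 in.
A_s = 0.85 f'_c a b / f_y = 0.85 × 3 × 6.853 × 11.9 / 60 = 3.466 in².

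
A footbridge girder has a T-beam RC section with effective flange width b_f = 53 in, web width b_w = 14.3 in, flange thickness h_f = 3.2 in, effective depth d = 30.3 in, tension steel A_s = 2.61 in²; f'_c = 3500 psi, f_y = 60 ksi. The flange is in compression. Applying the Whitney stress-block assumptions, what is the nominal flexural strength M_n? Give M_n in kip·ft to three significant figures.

M_n ≈ 389 kip·ft

Tension: T = A_s f_y = 2.61 × 60 = 156.6 kips.
Try a within the flange: a = T/(0.85 f'_c b_f) = 156.6/(0.85 × 3.5 × 53) = 0.993 in.
Since a = 0.993 ≤ h_f = 3.2 in, the stress block lies entirely in the flange; analyse as a rectangular beam of width b_f.
M_n = T(d − a/2) = 156.6 × (30.3 − 0.4965) = 4667.2 kip·in.
M_n = 4667.2/12 = 388.93 kip·ft.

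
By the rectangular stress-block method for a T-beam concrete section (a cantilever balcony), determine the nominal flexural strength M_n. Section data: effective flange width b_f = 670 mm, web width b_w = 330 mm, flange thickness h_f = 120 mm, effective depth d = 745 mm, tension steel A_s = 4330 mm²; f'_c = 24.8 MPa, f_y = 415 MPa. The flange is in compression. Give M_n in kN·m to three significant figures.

M_n ≈ 1220 kN·m

Tension: T = A_s f_y = 4330 × 415 = 1796950 N.
Try a within the flange: a = T/(0.85 f'_c b_f) = 1796950/(0.85 × 24.8 × 670) = 127.23 mm.
a = 127.23 > h_f = 120 mm: the block extends into the web. Split into flange-overhang and web parts.
C_f = 0.85 f'_c (b_f − b_w) h_f = 0.85 × 24.8 × (670 − 330) × 120 = 860064 N.
Remaining web compression depth: a_w = (T − C_f)/(0.85 f'_c b_w) = (1796950 − 860064)/(0.85 × 24.8 × 330) = 134.68 mm.
M_n = C_f(d − h_f/2) + (T − C_f)(d − a_w/2) = 860064 × (745 − 60) + 936886 × (745 − 67.34) = 589.14 + 634.89 = 1224.03 × 10⁶ N·mm.
M_n = 1224.03 kN·m.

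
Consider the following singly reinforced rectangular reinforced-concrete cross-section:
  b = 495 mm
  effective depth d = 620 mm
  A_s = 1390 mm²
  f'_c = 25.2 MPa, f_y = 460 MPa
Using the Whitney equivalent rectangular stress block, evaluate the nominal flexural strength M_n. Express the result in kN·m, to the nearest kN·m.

M_n ≈ 377 kN·m

T = A_s f_y = 1390 × 460 = 639400 N = 639.4 kN.
From C = T: a = T/(0.85 f'_c b) = 639400/(0.85 × 25.2 × 495) = 60.30 mm.
M_n = T(d − a/2) = 639.4 kN × (620 − 30.15) mm = 377.15 kN·m.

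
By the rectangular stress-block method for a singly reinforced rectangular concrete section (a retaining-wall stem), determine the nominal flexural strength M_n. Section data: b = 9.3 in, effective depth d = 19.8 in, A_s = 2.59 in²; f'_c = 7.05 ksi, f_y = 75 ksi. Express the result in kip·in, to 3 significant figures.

T = A_s f_y = 2.59 × 75 = 194.25 kips.
a = T/(0.85 f'_c b) = 194.25/(0.85 × 7.05 × 9.3) = 3.486 in.
M_n = T(d − a/2) = 194.25 × (19.8 − 1.743) = 3507.6 kip·in.

M_n ≈ 3510 kip·in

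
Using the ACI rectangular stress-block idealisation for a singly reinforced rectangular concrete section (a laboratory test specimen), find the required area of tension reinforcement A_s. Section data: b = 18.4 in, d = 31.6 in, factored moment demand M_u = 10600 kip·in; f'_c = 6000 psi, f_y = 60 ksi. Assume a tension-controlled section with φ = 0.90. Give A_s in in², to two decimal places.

A_s ≈ 6.66 in²

M_n = M_u/φ = 10600/0.90 = 11777.8 kip·in.
From M_n = 0.85 f'_c a b (d − a/2):
a = d − √(d² − 2M_n/(0.85 f'_c b)) = 31.6 − √(31.6² − 2 × 11777.8/(0.85 × 6 × 18.4)) = 4.259 in.
A_s = 0.85 f'_c a b / f_y = 0.85 × 6 × 4.259 × 18.4 / 60 = 6.661 in².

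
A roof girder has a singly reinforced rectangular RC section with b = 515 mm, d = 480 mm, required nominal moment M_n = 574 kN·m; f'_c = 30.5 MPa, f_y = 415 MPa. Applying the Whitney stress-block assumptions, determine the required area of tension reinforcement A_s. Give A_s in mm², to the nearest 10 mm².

With M_n = 0.85 f'_c a b (d − a/2), solve the quadratic for a:
a = d − √(d² − 2M_n/(0.85 f'_c b)) = 480 − √(480² − 2 × 574×10⁶/(0.85 × 30.5 × 515)) = 99.98 mm.
A_s = 0.85 f'_c a b / f_y = 0.85 × 30.5 × 99.98 × 515 / 415 = 3216.6 mm².

A_s ≈ 3220 mm²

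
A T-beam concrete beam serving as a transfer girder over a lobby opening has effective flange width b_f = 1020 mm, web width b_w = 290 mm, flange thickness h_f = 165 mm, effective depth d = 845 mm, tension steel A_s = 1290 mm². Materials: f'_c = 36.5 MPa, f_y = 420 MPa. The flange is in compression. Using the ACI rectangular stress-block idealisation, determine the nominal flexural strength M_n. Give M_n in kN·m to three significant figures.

M_n ≈ 453 kN·m

Tension: T = A_s f_y = 1290 × 420 = 541800 N.
Try a within the flange: a = T/(0.85 f'_c b_f) = 541800/(0.85 × 36.5 × 1020) = 17.12 mm.
Since a = 17.12 ≤ h_f = 165 mm, the stress block lies entirely in the flange; analyse as a rectangular beam of width b_f.
M_n = T(d − a/2) = 541800 × (845 − 8.56) = 453.18 × 10⁶ N·mm.
M_n = 453.18 kN·m.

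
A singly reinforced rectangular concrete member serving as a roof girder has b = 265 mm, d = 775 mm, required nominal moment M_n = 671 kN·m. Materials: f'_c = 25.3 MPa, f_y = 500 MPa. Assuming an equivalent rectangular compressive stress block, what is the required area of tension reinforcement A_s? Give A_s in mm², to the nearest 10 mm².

A_s ≈ 1950 mm²

With M_n = 0.85 f'_c a b (d − a/2), solve the quadratic for a:
a = d − √(d² − 2M_n/(0.85 f'_c b)) = 775 − √(775² − 2 × 671×10⁶/(0.85 × 25.3 × 265)) = 170.73 mm.
A_s = 0.85 f'_c a b / f_y = 0.85 × 25.3 × 170.73 × 265 / 500 = 1945.9 mm².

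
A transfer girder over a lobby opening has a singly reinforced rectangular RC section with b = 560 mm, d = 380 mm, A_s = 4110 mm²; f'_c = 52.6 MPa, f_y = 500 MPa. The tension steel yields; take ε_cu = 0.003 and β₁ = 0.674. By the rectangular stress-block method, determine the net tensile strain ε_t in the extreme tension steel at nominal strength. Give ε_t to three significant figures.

a = A_s f_y/(0.85 f'_c b) = 82.08 mm.
β₁ = 0.674, so c = a/β₁ = 82.08/0.674 = 121.78 mm.
From the linear strain diagram with ε_cu = 0.003: ε_t = 0.003 (d − c)/c = 0.003 × (380 − 121.78)/121.78 = 0.00636.
Since ε_t ≥ 0.005, the section is tension-controlled.

ε_t ≈ 0.00636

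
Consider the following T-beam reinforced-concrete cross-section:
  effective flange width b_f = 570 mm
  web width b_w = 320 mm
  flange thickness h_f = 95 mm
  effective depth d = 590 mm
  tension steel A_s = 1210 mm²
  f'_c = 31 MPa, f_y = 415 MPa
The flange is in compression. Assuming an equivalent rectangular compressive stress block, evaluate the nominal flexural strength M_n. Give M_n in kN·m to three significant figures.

Tension: T = A_s f_y = 1210 × 415 = 502150 N.
Try a within the flange: a = T/(0.85 f'_c b_f) = 502150/(0.85 × 31 × 570) = 33.43 mm.
Since a = 33.43 ≤ h_f = 95 mm, the stress block lies entirely in the flange; analyse as a rectangular beam of width b_f.
M_n = T(d − a/2) = 502150 × (590 − 16.715) = 287.88 × 10⁶ N·mm.
M_n = 287.88 kN·m.

M_n ≈ 288 kN·m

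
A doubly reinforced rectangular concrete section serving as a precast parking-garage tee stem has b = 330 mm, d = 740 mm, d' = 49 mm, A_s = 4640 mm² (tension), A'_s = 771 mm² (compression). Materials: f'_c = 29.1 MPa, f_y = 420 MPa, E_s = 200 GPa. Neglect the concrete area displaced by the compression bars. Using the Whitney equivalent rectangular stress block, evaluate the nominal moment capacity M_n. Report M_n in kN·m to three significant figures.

Assume both tension and compression steel yield.
Net tension couple steel: A_s − A'_s = 3869 mm².
a = (A_s − A'_s) f_y / (0.85 f'_c b) = 1624980/(0.85 × 29.1 × 330) = 199.08 mm.
c = a/β₁ = 199.08/0.842 = 236.44 mm; ε'_s = 0.003(c − d')/c = 0.0024 ≥ f_y/E_s = 0.0021, so compression steel does yield.
M_n = (A_s − A'_s) f_y (d − a/2) + A'_s f_y (d − d') = [1624980 × (740 − 99.54) + 323820 × (740 − 49)] × 10⁻⁶ = 1040.73 + 223.76 = 1264.49 kN·m.

M_n ≈ 1260 kN·m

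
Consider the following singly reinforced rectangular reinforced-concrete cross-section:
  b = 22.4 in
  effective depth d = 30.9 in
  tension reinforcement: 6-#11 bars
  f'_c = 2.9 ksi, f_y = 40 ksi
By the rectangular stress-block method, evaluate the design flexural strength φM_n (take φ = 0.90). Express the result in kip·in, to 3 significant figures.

A_s = 6 × 1.56 = 9.36 in².
T = A_s f_y = 9.36 × 40 = 374.4 kips.
a = T/(0.85 f'_c b) = 374.4/(0.85 × 2.9 × 22.4) = 6.781 in.
M_n = T(d − a/2) = 374.4 × (30.9 − 3.3905) = 10299.6 kip·in.
φM_n = 0.90 × 10299.6 = 9269.6 kip·in.

φM_n ≈ 9270 kip·in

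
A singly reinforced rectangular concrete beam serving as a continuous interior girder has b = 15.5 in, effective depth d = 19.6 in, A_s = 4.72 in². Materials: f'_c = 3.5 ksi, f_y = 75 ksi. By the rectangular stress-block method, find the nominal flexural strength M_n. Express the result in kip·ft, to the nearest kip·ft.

M_n ≈ 465 kip·ft

T = A_s f_y = 4.72 × 75 = 354 kips.
a = T/(0.85 f'_c b) = 354/(0.85 × 3.5 × 15.5) = 7.677 in.
M_n = T(d − a/2) = 354 × (19.6 − 3.8385) = 5579.6 kip·in = 5579.6/12 = 464.97 kip·ft.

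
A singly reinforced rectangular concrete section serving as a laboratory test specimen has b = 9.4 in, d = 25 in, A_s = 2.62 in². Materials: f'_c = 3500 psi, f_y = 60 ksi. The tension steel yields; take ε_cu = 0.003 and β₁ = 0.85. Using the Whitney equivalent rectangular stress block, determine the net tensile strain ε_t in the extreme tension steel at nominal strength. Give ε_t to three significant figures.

ε_t ≈ 0.00834

a = A_s f_y/(0.85 f'_c b) = 5.621 in.
β₁ = 0.85, so c = a/β₁ = 5.621/0.85 = 6.613 in.
From the linear strain diagram with ε_cu = 0.003: ε_t = 0.003 (d − c)/c = 0.003 × (25 − 6.613)/6.613 = 0.00834.
Since ε_t ≥ 0.005, the section is tension-controlled.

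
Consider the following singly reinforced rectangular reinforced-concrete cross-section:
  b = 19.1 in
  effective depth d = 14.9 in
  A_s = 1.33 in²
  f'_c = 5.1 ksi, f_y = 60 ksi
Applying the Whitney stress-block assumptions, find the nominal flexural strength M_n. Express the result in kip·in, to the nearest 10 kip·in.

M_n ≈ 1150 kip·in

T = A_s f_y = 1.33 × 60 = 79.8 kips.
a = T/(0.85 f'_c b) = 79.8/(0.85 × 5.1 × 19.1) = 0.964 in.
M_n = T(d − a/2) = 79.8 × (14.9 − 0.482) = 1150.6 kip·in.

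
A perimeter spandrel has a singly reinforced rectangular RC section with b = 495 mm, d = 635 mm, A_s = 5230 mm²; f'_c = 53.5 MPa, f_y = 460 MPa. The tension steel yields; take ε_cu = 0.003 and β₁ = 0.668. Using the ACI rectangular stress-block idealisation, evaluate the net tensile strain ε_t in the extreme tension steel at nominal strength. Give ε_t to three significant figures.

ε_t ≈ 0.00891

a = A_s f_y/(0.85 f'_c b) = 106.88 mm.
β₁ = 0.668, so c = a/β₁ = 106.88/0.668 = 160.00 mm.
From the linear strain diagram with ε_cu = 0.003: ε_t = 0.003 (d − c)/c = 0.003 × (635 − 160.00)/160.00 = 0.00891.
Since ε_t ≥ 0.005, the section is tension-controlled.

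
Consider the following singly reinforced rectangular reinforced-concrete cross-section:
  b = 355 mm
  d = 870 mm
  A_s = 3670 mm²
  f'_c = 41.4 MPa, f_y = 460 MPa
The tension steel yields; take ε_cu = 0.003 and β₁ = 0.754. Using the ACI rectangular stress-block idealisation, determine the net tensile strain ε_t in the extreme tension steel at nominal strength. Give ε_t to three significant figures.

ε_t ≈ 0.0116

a = A_s f_y/(0.85 f'_c b) = 135.14 mm.
β₁ = 0.754, so c = a/β₁ = 135.14/0.754 = 179.23 mm.
From the linear strain diagram with ε_cu = 0.003: ε_t = 0.003 (d − c)/c = 0.003 × (870 − 179.23)/179.23 = 0.0116.
Since ε_t ≥ 0.005, the section is tension-controlled.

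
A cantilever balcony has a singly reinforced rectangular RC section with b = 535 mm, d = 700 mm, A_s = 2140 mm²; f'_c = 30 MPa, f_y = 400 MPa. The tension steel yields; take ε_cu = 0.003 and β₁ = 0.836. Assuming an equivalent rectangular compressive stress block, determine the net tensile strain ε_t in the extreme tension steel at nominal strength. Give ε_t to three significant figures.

a = A_s f_y/(0.85 f'_c b) = 62.75 mm.
β₁ = 0.836, so c = a/β₁ = 62.75/0.836 = 75.06 mm.
From the linear strain diagram with ε_cu = 0.003: ε_t = 0.003 (d − c)/c = 0.003 × (700 − 75.06)/75.06 = 0.0250.
Since ε_t ≥ 0.005, the section is tension-controlled.

ε_t ≈ 0.0250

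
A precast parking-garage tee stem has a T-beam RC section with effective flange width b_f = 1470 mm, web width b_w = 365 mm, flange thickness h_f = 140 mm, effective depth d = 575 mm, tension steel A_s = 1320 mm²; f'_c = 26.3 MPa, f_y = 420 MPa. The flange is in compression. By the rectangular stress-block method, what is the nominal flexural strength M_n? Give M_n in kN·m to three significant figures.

M_n ≈ 314 kN·m

Tension: T = A_s f_y = 1320 × 420 = 554400 N.
Try a within the flange: a = T/(0.85 f'_c b_f) = 554400/(0.85 × 26.3 × 1470) = 16.87 mm.
Since a = 16.87 ≤ h_f = 140 mm, the stress block lies entirely in the flange; analyse as a rectangular beam of width b_f.
M_n = T(d − a/2) = 554400 × (575 − 8.435) = 314.10 × 10⁶ N·mm.
M_n = 314.10 kN·m.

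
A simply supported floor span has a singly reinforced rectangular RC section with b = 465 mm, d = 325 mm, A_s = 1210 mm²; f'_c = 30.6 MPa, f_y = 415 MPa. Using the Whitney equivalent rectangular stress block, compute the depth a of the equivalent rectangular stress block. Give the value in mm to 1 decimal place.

T = A_s f_y = 1210 × 415 = 502150 N = 502.15 kN.
Setting C = 0.85 f'_c a b equal to T: a = 502150/(0.85 × 30.6 × 465) = 41.5 mm.

a ≈ 41.5 mm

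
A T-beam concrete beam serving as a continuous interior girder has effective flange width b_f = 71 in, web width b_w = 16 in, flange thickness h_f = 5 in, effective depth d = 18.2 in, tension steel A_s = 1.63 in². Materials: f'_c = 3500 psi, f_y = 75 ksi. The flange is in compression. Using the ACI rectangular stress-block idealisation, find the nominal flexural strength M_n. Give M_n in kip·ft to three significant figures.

M_n ≈ 182 kip·ft

Tension: T = A_s f_y = 1.63 × 75 = 122.25 kips.
Try a within the flange: a = T/(0.85 f'_c b_f) = 122.25/(0.85 × 3.5 × 71) = 0.579 in.
Since a = 0.579 ≤ h_f = 5 in, the stress block lies entirely in the flange; analyse as a rectangular beam of width b_f.
M_n = T(d − a/2) = 122.25 × (18.2 − 0.2895) = 2189.6 kip·in.
M_n = 2189.6/12 = 182.47 kip·ft.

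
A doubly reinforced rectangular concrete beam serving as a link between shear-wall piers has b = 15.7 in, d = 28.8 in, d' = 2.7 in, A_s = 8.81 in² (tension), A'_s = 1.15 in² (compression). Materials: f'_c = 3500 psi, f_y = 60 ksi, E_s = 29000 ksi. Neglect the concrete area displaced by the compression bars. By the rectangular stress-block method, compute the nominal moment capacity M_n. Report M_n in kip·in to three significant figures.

M_n ≈ 12800 kip·in

Assume both steels yield.
a = (A_s − A'_s) f_y/(0.85 f'_c b) = (8.81 − 1.15) × 60/(0.85 × 3.5 × 15.7) = 9.840 in.
c = a/β₁ = 9.840/0.85 = 11.576 in; ε'_s = 0.003(c − d')/c = 0.0023 ≥ ε_y = 0.0021, so the compression steel yields.
M_n = (A_s − A'_s) f_y (d − a/2) + A'_s f_y (d − d') = 459.6 × (28.8 − 4.92) + 69 × (28.8 − 2.7) = 10975.2 + 1800.9 = 12776.1 kip·in.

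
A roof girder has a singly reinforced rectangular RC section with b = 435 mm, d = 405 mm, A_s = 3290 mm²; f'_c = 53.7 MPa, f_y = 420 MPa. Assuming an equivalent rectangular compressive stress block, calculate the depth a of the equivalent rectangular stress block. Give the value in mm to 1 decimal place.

a ≈ 69.6 mm

T = A_s f_y = 3290 × 420 = 1381800 N = 1381.8 kN.
Setting C = 0.85 f'_c a b equal to T: a = 1381800/(0.85 × 53.7 × 435) = 69.6 mm.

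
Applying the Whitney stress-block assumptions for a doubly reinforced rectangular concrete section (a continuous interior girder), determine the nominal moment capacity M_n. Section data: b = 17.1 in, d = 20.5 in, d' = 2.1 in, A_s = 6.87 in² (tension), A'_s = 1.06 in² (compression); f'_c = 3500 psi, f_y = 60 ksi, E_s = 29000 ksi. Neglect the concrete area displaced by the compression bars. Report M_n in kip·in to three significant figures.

Assume both steels yield.
a = (A_s − A'_s) f_y/(0.85 f'_c b) = (6.87 − 1.06) × 60/(0.85 × 3.5 × 17.1) = 6.852 in.
c = a/β₁ = 6.852/0.85 = 8.061 in; ε'_s = 0.003(c − d')/c = 0.0022 ≥ ε_y = 0.0021, so the compression steel yields.
M_n = (A_s − A'_s) f_y (d − a/2) + A'_s f_y (d − d') = 348.6 × (20.5 − 3.426) + 63.6 × (20.5 − 2.1) = 5952.0 + 1170.2 = 7122.2 kip·in.

M_n ≈ 7120 kip·in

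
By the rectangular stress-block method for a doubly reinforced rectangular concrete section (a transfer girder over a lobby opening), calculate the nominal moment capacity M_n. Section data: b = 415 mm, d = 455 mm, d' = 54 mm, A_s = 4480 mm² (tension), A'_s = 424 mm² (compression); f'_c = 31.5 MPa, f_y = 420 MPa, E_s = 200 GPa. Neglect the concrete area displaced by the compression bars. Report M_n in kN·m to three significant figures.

M_n ≈ 716 kN·m

Assume both tension and compression steel yield.
Net tension couple steel: A_s − A'_s = 4056 mm².
a = (A_s − A'_s) f_y / (0.85 f'_c b) = 1703520/(0.85 × 31.5 × 415) = 153.31 mm.
c = a/β₁ = 153.31/0.825 = 185.83 mm; ε'_s = 0.003(c − d')/c = 0.0021 ≥ f_y/E_s = 0.0021, so compression steel does yield.
M_n = (A_s − A'_s) f_y (d − a/2) + A'_s f_y (d − d') = [1703520 × (455 − 76.655) + 178080 × (455 − 54)] × 10⁻⁶ = 644.52 + 71.41 = 715.93 kN·m.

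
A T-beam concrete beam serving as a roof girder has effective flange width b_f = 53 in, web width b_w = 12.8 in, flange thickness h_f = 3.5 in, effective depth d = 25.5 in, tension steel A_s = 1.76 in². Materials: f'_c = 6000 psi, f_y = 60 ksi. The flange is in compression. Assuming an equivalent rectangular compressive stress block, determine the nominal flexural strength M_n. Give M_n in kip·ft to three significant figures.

Tension: T = A_s f_y = 1.76 × 60 = 105.6 kips.
Try a within the flange: a = T/(0.85 f'_c b_f) = 105.6/(0.85 × 6 × 53) = 0.391 in.
Since a = 0.391 ≤ h_f = 3.5 in, the stress block lies entirely in the flange; analyse as a rectangular beam of width b_f.
M_n = T(d − a/2) = 105.6 × (25.5 − 0.1955) = 2672.2 kip·in.
M_n = 2672.2/12 = 222.68 kip·ft.

M_n ≈ 223 kip·ft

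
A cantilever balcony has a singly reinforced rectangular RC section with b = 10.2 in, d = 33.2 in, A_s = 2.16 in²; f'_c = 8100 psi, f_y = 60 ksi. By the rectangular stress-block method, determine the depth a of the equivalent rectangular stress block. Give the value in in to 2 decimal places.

T = A_s f_y = 2.16 × 60 = 129.6 kips.
a = T/(0.85 f'_c b) = 129.6/(0.85 × 8.1 × 10.2) = 1.85 in.

a ≈ 1.85 in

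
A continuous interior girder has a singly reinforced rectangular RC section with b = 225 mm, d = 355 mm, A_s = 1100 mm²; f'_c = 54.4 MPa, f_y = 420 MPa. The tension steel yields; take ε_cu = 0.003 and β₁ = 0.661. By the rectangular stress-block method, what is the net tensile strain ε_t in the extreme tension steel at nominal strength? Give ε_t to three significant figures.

ε_t ≈ 0.0129

a = A_s f_y/(0.85 f'_c b) = 44.41 mm.
β₁ = 0.661, so c = a/β₁ = 44.41/0.661 = 67.19 mm.
From the linear strain diagram with ε_cu = 0.003: ε_t = 0.003 (d − c)/c = 0.003 × (355 − 67.19)/67.19 = 0.0129.
Since ε_t ≥ 0.005, the section is tension-controlled.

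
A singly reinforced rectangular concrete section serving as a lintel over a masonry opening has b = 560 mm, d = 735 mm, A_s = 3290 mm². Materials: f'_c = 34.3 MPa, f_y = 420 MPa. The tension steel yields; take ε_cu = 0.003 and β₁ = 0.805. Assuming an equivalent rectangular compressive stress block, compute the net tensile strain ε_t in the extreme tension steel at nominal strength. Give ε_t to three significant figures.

a = A_s f_y/(0.85 f'_c b) = 84.63 mm.
β₁ = 0.805, so c = a/β₁ = 84.63/0.805 = 105.13 mm.
From the linear strain diagram with ε_cu = 0.003: ε_t = 0.003 (d − c)/c = 0.003 × (735 − 105.13)/105.13 = 0.0180.
Since ε_t ≥ 0.005, the section is tension-controlled.

ε_t ≈ 0.0180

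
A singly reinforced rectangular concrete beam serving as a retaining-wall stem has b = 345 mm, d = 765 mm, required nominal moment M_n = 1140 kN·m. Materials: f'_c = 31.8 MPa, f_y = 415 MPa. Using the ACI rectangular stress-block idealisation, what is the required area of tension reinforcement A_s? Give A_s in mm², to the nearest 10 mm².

A_s ≈ 4070 mm²

With M_n = 0.85 f'_c a b (d − a/2), solve the quadratic for a:
a = d − √(d² − 2M_n/(0.85 f'_c b)) = 765 − √(765² − 2 × 1140×10⁶/(0.85 × 31.8 × 345)) = 181.28 mm.
A_s = 0.85 f'_c a b / f_y = 0.85 × 31.8 × 181.28 × 345 / 415 = 4073.5 mm².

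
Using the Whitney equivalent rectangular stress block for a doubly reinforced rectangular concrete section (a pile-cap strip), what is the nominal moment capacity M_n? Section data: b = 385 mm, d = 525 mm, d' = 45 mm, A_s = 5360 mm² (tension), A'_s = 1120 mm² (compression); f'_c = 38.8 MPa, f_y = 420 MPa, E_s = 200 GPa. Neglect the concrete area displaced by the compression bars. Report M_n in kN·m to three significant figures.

M_n ≈ 1040 kN·m

Assume both tension and compression steel yield.
Net tension couple steel: A_s − A'_s = 4240 mm².
a = (A_s − A'_s) f_y / (0.85 f'_c b) = 1780800/(0.85 × 38.8 × 385) = 140.25 mm.
c = a/β₁ = 140.25/0.773 = 181.44 mm; ε'_s = 0.003(c − d')/c = 0.0023 ≥ f_y/E_s = 0.0021, so compression steel does yield.
M_n = (A_s − A'_s) f_y (d − a/2) + A'_s f_y (d − d') = [1780800 × (525 − 70.125) + 470400 × (525 − 45)] × 10⁻⁶ = 810.04 + 225.79 = 1035.83 kN·m.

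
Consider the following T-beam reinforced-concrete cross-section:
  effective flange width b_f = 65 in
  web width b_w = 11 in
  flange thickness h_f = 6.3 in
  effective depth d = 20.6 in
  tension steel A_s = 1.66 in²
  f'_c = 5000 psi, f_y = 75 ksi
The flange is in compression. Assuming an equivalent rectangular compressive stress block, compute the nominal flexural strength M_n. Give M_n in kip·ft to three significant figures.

Tension: T = A_s f_y = 1.66 × 75 = 124.5 kips.
Try a within the flange: a = T/(0.85 f'_c b_f) = 124.5/(0.85 × 5 × 65) = 0.451 in.
Since a = 0.451 ≤ h_f = 6.3 in, the stress block lies entirely in the flange; analyse as a rectangular beam of width b_f.
M_n = T(d − a/2) = 124.5 × (20.6 − 0.2255) = 2536.6 kip·in.
M_n = 2536.6/12 = 211.38 kip·ft.

M_n ≈ 211 kip·ft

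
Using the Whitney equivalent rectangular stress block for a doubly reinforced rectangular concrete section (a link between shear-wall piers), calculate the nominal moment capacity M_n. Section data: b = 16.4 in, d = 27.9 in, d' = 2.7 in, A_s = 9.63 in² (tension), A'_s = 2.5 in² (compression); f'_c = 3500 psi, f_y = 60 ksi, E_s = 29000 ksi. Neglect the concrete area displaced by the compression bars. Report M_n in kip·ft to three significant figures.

Assume both steels yield.
a = (A_s − A'_s) f_y/(0.85 f'_c b) = (9.63 − 2.5) × 60/(0.85 × 3.5 × 16.4) = 8.768 in.
c = a/β₁ = 8.768/0.85 = 10.315 in; ε'_s = 0.003(c − d')/c = 0.0022 ≥ ε_y = 0.0021, so the compression steel yields.
M_n = (A_s − A'_s) f_y (d − a/2) + A'_s f_y (d − d') = 427.8 × (27.9 − 4.384) + 150 × (27.9 − 2.7) = 10060.1 + 3780.0 = 13840.1 kip·in = 13840.1/12 = 1153.34 kip·ft.

M_n ≈ 1150 kip·ft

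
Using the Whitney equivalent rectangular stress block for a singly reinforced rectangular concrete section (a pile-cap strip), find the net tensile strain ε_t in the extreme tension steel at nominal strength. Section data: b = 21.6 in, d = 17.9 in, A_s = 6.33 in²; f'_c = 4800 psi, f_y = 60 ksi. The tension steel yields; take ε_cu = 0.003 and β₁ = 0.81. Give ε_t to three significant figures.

a = A_s f_y/(0.85 f'_c b) = 4.310 in.
β₁ = 0.81, so c = a/β₁ = 4.310/0.81 = 5.321 in.
From the linear strain diagram with ε_cu = 0.003: ε_t = 0.003 (d − c)/c = 0.003 × (17.9 − 5.321)/5.321 = 0.00709.
Since ε_t ≥ 0.005, the section is tension-controlled.

ε_t ≈ 0.00709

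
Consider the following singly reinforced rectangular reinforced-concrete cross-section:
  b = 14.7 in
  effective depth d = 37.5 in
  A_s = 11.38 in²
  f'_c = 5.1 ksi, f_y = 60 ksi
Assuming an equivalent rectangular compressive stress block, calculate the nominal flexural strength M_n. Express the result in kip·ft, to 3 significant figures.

T = A_s f_y = 11.38 × 60 = 682.8 kips.
a = T/(0.85 f'_c b) = 682.8/(0.85 × 5.1 × 14.7) = 10.715 in.
M_n = T(d − a/2) = 682.8 × (37.5 − 5.3575) = 21946.9 kip·in = 21946.9/12 = 1828.91 kip·ft.

M_n ≈ 1830 kip·ft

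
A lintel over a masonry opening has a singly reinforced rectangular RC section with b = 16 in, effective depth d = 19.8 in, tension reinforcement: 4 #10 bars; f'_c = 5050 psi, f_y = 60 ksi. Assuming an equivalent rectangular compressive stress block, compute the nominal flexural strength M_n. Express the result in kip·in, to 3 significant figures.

A_s = 4 × 1.27 = 5.08 in².
T = A_s f_y = 5.08 × 60 = 304.8 kips.
a = T/(0.85 f'_c b) = 304.8/(0.85 × 5.05 × 16) = 4.438 in.
M_n = T(d − a/2) = 304.8 × (19.8 − 2.219) = 5358.7 kip·in.

M_n ≈ 5360 kip·in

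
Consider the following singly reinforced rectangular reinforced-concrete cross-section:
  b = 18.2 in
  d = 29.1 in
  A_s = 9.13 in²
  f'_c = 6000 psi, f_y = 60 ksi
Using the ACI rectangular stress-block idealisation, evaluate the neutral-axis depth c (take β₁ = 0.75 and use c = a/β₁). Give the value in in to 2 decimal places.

T = A_s f_y = 9.13 × 60 = 547.8 kips.
a = T/(0.85 f'_c b) = 547.8/(0.85 × 6 × 18.2) = 5.9017 in.
With β₁ = 0.75, c = a/β₁ = 5.9017/0.75 = 7.87 in.

c ≈ 7.87 in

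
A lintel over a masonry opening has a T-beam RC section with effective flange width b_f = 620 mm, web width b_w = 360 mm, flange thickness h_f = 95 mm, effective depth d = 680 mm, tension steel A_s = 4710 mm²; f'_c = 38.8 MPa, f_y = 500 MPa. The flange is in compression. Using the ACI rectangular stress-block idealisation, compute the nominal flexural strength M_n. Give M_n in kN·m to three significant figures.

M_n ≈ 1460 kN·m

Tension: T = A_s f_y = 4710 × 500 = 2355000 N.
Try a within the flange: a = T/(0.85 f'_c b_f) = 2355000/(0.85 × 38.8 × 620) = 115.17 mm.
a = 115.17 > h_f = 95 mm: the block extends into the web. Split into flange-overhang and web parts.
C_f = 0.85 f'_c (b_f − b_w) h_f = 0.85 × 38.8 × (620 − 360) × 95 = 814606 N.
Remaining web compression depth: a_w = (T − C_f)/(0.85 f'_c b_w) = (2355000 − 814606)/(0.85 × 38.8 × 360) = 129.74 mm.
M_n = C_f(d − h_f/2) + (T − C_f)(d − a_w/2) = 814606 × (680 − 47.5) + 1540394 × (680 − 64.87) = 515.24 + 947.54 = 1462.78 × 10⁶ N·mm.
M_n = 1462.78 kN·m.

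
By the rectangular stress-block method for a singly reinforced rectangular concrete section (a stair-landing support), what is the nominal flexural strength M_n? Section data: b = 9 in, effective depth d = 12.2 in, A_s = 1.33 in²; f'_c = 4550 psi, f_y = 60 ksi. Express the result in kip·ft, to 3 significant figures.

M_n ≈ 73.5 kip·ft

T = A_s f_y = 1.33 × 60 = 79.8 kips.
a = T/(0.85 f'_c b) = 79.8/(0.85 × 4.55 × 9) = 2.293 in.
M_n = T(d − a/2) = 79.8 × (12.2 − 1.1465) = 882.1 kip·in = 882.1/12 = 73.51 kip·ft.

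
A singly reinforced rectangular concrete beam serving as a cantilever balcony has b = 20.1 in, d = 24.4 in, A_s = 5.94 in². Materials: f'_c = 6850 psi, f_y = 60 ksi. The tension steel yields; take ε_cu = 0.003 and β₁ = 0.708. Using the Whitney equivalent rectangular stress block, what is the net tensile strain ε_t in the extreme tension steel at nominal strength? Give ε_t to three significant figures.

a = A_s f_y/(0.85 f'_c b) = 3.045 in.
β₁ = 0.708, so c = a/β₁ = 3.045/0.708 = 4.301 in.
From the linear strain diagram with ε_cu = 0.003: ε_t = 0.003 (d − c)/c = 0.003 × (24.4 − 4.301)/4.301 = 0.0140.
Since ε_t ≥ 0.005, the section is tension-controlled.

ε_t ≈ 0.0140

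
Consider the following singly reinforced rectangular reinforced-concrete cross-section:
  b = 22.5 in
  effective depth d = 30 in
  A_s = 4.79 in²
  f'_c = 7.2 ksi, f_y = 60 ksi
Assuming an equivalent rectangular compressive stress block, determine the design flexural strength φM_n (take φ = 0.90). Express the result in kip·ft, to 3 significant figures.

φM_n ≈ 624 kip·ft

T = A_s f_y = 4.79 × 60 = 287.4 kips.
a = T/(0.85 f'_c b) = 287.4/(0.85 × 7.2 × 22.5) = 2.087 in.
M_n = T(d − a/2) = 287.4 × (30 − 1.0435) = 8322.1 kip·in = 8322.1/12 = 693.51 kip·ft.
φM_n = 0.90 × 693.51 = 624.16 kip·ft.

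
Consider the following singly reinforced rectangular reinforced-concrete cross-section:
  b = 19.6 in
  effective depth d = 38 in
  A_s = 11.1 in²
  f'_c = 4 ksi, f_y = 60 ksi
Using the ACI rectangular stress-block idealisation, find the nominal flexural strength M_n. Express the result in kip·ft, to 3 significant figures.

M_n ≈ 1830 kip·ft

T = A_s f_y = 11.1 × 60 = 666 kips.
a = T/(0.85 f'_c b) = 666/(0.85 × 4 × 19.6) = 9.994 in.
M_n = T(d − a/2) = 666 × (38 − 4.997) = 21980.0 kip·in = 21980.0/12 = 1831.67 kip·ft.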